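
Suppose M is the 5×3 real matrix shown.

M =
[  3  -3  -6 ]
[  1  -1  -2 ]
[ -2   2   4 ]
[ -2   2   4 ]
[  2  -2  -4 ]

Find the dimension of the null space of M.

Row reduce to echelon form.
R2 ← R2 − (1/3)·R1: [0, 0, 0]
R3 ← R3 + (2/3)·R1: [0, 0, 0]
R4 ← R4 + (2/3)·R1: [0, 0, 0]
R5 ← R5 − (2/3)·R1: [0, 0, 0]
1 nonzero row, so rank(M) = 1.
M has 3 columns; by rank–nullity, nullity = 3 − 1 = 2.

2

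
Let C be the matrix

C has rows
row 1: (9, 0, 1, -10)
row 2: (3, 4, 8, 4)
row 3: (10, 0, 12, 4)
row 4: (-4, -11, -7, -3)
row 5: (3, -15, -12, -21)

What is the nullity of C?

0

Row reduce to echelon form.
R2 ← R2 − (1/3)·R1: [0, 4, 23/3, 22/3]
R3 ← R3 − (10/9)·R1: [0, 0, 98/9, 136/9]
R4 ← R4 + (4/9)·R1: [0, -11, -59/9, -67/9]
R5 ← R5 − (1/3)·R1: [0, -15, -37/3, -53/3]
R4 ← R4 + (11/4)·R2: [0, 0, 523/36, 229/18]
R5 ← R5 + (15/4)·R2: [0, 0, 197/12, 59/6]
R4 ← R4 − (523/392)·R3: [0, 0, 0, -729/98]
R5 ← R5 − (591/392)·R3: [0, 0, 0, -1269/98]
R5 ← R5 − (47/27)·R4: [0, 0, 0, 0]
4 nonzero rows, so rank(C) = 4.
C has 4 columns; by rank–nullity, nullity = 4 − 4 = 0.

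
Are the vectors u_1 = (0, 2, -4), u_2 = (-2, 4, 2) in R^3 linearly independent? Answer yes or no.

yes

Form the matrix with these vectors as rows and row reduce.
Swap R1 ↔ R2
2 nonzero rows, so the 2 vectors span a space of dimension 2.
Since 2 = 2, the vectors are linearly independent.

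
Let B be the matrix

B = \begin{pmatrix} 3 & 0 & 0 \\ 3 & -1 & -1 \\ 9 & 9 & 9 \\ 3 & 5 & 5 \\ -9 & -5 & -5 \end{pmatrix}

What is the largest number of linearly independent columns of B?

2

Row reduce to echelon form.
R2 ← R2 − R1: [0, -1, -1]
R3 ← R3 − (3)·R1: [0, 9, 9]
R4 ← R4 − R1: [0, 5, 5]
R5 ← R5 + (3)·R1: [0, -5, -5]
R3 ← R3 + (9)·R2: [0, 0, 0]
R4 ← R4 + (5)·R2: [0, 0, 0]
R5 ← R5 − (5)·R2: [0, 0, 0]
Echelon form has 2 nonzero rows, so rank(B) = 2.
The rank gives the maximum number of linearly independent columns: 2.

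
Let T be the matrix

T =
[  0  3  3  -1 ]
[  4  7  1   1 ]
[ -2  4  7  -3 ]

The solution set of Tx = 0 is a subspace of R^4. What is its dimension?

2

Row reduce to echelon form.
Swap R1 ↔ R2
R3 ← R3 + (1/2)·R1: [0, 15/2, 15/2, -5/2]
R3 ← R3 − (5/2)·R2: [0, 0, 0, 0]
2 nonzero rows, so rank(T) = 2.
T has 4 columns; by rank–nullity, nullity = 4 − 2 = 2.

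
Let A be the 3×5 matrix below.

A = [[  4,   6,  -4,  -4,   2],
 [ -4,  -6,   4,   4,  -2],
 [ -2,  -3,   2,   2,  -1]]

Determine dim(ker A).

Row reduce to echelon form.
R2 ← R2 + R1: [0, 0, 0, 0, 0]
R3 ← R3 + (1/2)·R1: [0, 0, 0, 0, 0]
1 nonzero row, so rank(A) = 1.
A has 5 columns; by rank–nullity, nullity = 5 − 1 = 4.

4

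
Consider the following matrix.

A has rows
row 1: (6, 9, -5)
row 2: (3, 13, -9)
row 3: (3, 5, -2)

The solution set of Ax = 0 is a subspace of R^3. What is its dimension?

0

Row reduce to echelon form.
R2 ← R2 − (1/2)·R1: [0, 17/2, -13/2]
R3 ← R3 − (1/2)·R1: [0, 1/2, 1/2]
R3 ← R3 − (1/17)·R2: [0, 0, 15/17]
3 nonzero rows, so rank(A) = 3.
A has 3 columns; by rank–nullity, nullity = 3 − 3 = 0.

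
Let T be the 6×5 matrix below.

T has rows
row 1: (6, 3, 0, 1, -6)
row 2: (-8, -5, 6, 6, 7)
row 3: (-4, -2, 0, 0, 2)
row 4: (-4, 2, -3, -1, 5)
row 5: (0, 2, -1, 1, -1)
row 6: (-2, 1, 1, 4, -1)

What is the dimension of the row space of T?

Row reduce to echelon form.
R2 ← R2 + (4/3)·R1: [0, -1, 6, 22/3, -1]
R3 ← R3 + (2/3)·R1: [0, 0, 0, 2/3, -2]
R4 ← R4 + (2/3)·R1: [0, 4, -3, -1/3, 1]
R6 ← R6 + (1/3)·R1: [0, 2, 1, 13/3, -3]
R4 ← R4 + (4)·R2: [0, 0, 21, 29, -3]
R5 ← R5 + (2)·R2: [0, 0, 11, 47/3, -3]
R6 ← R6 + (2)·R2: [0, 0, 13, 19, -5]
Swap R3 ↔ R4
R5 ← R5 − (11/21)·R3: [0, 0, 0, 10/21, -10/7]
R6 ← R6 − (13/21)·R3: [0, 0, 0, 22/21, -22/7]
R5 ← R5 − (5/7)·R4: [0, 0, 0, 0, 0]
R6 ← R6 − (11/7)·R4: [0, 0, 0, 0, 0]
Echelon form has 4 nonzero rows, so rank(T) = 4.
The row space has dimension equal to the rank: 4.

4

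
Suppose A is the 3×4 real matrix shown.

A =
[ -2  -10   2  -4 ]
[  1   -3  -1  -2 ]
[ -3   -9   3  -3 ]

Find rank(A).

Row reduce to echelon form.
R2 ← R2 + (1/2)·R1: [0, -8, 0, -4]
R3 ← R3 − (3/2)·R1: [0, 6, 0, 3]
R3 ← R3 + (3/4)·R2: [0, 0, 0, 0]
Echelon form has 2 nonzero rows, so rank(A) = 2.

2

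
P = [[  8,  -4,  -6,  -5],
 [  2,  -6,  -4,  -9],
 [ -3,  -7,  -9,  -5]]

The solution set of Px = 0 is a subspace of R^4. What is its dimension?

Row reduce to echelon form.
R2 ← R2 − (1/4)·R1: [0, -5, -5/2, -31/4]
R3 ← R3 + (3/8)·R1: [0, -17/2, -45/4, -55/8]
R3 ← R3 − (17/10)·R2: [0, 0, -7, 63/10]
3 nonzero rows, so rank(P) = 3.
P has 4 columns; by rank–nullity, nullity = 4 − 3 = 1.

1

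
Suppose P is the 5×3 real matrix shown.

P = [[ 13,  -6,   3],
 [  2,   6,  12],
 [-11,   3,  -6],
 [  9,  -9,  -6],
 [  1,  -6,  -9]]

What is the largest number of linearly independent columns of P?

Row reduce to echelon form.
R2 ← R2 − (2/13)·R1: [0, 90/13, 150/13]
R3 ← R3 + (11/13)·R1: [0, -27/13, -45/13]
R4 ← R4 − (9/13)·R1: [0, -63/13, -105/13]
R5 ← R5 − (1/13)·R1: [0, -72/13, -120/13]
R3 ← R3 + (3/10)·R2: [0, 0, 0]
R4 ← R4 + (7/10)·R2: [0, 0, 0]
R5 ← R5 + (4/5)·R2: [0, 0, 0]
Echelon form has 2 nonzero rows, so rank(P) = 2.
The rank gives the maximum number of linearly independent columns: 2.

2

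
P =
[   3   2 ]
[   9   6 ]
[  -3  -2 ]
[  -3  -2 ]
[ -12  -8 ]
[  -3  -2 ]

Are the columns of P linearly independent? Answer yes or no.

no

Row reduce P to echelon form.
R2 ← R2 − (3)·R1: [0, 0]
R3 ← R3 + R1: [0, 0]
R4 ← R4 + R1: [0, 0]
R5 ← R5 + (4)·R1: [0, 0]
R6 ← R6 + R1: [0, 0]
1 pivot among 2 columns.
Only 1 < 2 pivot columns, so the columns are linearly dependent.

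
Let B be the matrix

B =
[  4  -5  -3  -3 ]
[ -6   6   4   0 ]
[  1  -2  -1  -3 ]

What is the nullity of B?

2

Row reduce to echelon form.
R2 ← R2 + (3/2)·R1: [0, -3/2, -1/2, -9/2]
R3 ← R3 − (1/4)·R1: [0, -3/4, -1/4, -9/4]
R3 ← R3 − (1/2)·R2: [0, 0, 0, 0]
2 nonzero rows, so rank(B) = 2.
B has 4 columns; by rank–nullity, nullity = 4 − 2 = 2.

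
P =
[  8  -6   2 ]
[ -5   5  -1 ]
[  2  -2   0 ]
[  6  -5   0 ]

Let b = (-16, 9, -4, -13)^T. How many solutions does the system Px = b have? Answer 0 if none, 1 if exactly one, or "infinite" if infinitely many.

Row reduce the augmented matrix [P | b].
R2 ← R2 + (5/8)·R1: [0, 5/4, 1/4, -1]
R3 ← R3 − (1/4)·R1: [0, -1/2, -1/2, 0]
R4 ← R4 − (3/4)·R1: [0, -1/2, -3/2, -1]
R3 ← R3 + (2/5)·R2: [0, 0, -2/5, -2/5]
R4 ← R4 + (2/5)·R2: [0, 0, -7/5, -7/5]
R4 ← R4 − (7/2)·R3: [0, 0, 0, 0]
The echelon form has 3 nonzero rows, and every pivot lies in the first 3 columns, so rank(P) = rank([P|b]) = 3.
The system is consistent.
rank = 3 = number of unknowns, so the solution is unique.

1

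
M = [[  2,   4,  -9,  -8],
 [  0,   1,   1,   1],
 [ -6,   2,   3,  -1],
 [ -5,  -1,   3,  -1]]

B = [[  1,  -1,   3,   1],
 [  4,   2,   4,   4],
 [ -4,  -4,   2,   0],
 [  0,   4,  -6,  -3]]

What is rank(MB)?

4

First compute MB:
[[ 54,  10,  52,  42],
 [  0,   2,   0,   1],
 [-10,  -6,   2,   5],
 [-21, -13,  -7,  -6]]
Now row reduce the product.
R3 ← R3 + (5/27)·R1: [0, -112/27, 314/27, 115/9]
R4 ← R4 + (7/18)·R1: [0, -82/9, 119/9, 31/3]
R3 ← R3 + (56/27)·R2: [0, 0, 314/27, 401/27]
R4 ← R4 + (41/9)·R2: [0, 0, 119/9, 134/9]
R4 ← R4 − (357/314)·R3: [0, 0, 0, -627/314]
4 nonzero rows, so rank(MB) = 4.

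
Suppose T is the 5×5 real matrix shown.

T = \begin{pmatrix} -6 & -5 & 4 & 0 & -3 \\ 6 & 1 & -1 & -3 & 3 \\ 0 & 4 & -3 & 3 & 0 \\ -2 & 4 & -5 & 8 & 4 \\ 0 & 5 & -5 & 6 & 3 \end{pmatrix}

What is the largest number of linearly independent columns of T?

Row reduce to echelon form.
R2 ← R2 + R1: [0, -4, 3, -3, 0]
R4 ← R4 − (1/3)·R1: [0, 17/3, -19/3, 8, 5]
R3 ← R3 + R2: [0, 0, 0, 0, 0]
R4 ← R4 + (17/12)·R2: [0, 0, -25/12, 15/4, 5]
R5 ← R5 + (5/4)·R2: [0, 0, -5/4, 9/4, 3]
Swap R3 ↔ R4
R5 ← R5 − (3/5)·R3: [0, 0, 0, 0, 0]
Echelon form has 3 nonzero rows, so rank(T) = 3.
The rank gives the maximum number of linearly independent columns: 3.

3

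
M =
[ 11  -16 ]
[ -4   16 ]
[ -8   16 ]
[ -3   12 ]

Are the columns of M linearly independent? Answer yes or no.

Row reduce M to echelon form.
R2 ← R2 + (4/11)·R1: [0, 112/11]
R3 ← R3 + (8/11)·R1: [0, 48/11]
R4 ← R4 + (3/11)·R1: [0, 84/11]
R3 ← R3 − (3/7)·R2: [0, 0]
R4 ← R4 − (3/4)·R2: [0, 0]
2 pivots among 2 columns.
Every column is a pivot column, so the columns are linearly independent.

yes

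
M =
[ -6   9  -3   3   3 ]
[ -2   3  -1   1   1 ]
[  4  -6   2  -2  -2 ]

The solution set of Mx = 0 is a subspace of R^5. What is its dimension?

Row reduce to echelon form.
R2 ← R2 − (1/3)·R1: [0, 0, 0, 0, 0]
R3 ← R3 + (2/3)·R1: [0, 0, 0, 0, 0]
1 nonzero row, so rank(M) = 1.
M has 5 columns; by rank–nullity, nullity = 5 − 1 = 4.

4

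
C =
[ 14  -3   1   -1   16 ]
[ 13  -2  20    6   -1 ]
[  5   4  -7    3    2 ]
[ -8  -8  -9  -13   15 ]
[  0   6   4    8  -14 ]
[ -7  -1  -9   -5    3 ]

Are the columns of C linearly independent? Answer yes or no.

no

Row reduce C to echelon form.
R2 ← R2 − (13/14)·R1: [0, 11/14, 267/14, 97/14, -111/7]
R3 ← R3 − (5/14)·R1: [0, 71/14, -103/14, 47/14, -26/7]
R4 ← R4 + (4/7)·R1: [0, -68/7, -59/7, -95/7, 169/7]
R6 ← R6 + (1/2)·R1: [0, -5/2, -17/2, -11/2, 11]
R3 ← R3 − (71/11)·R2: [0, 0, -1435/11, -455/11, 1085/11]
R4 ← R4 + (136/11)·R2: [0, 0, 2501/11, 793/11, -1891/11]
R5 ← R5 − (84/11)·R2: [0, 0, -1558/11, -494/11, 1178/11]
R6 ← R6 + (35/11)·R2: [0, 0, 574/11, 182/11, -434/11]
R4 ← R4 + (61/35)·R3: [0, 0, 0, 0, 0]
R5 ← R5 − (38/35)·R3: [0, 0, 0, 0, 0]
R6 ← R6 + (2/5)·R3: [0, 0, 0, 0, 0]
3 pivots among 5 columns.
Only 3 < 5 pivot columns, so the columns are linearly dependent.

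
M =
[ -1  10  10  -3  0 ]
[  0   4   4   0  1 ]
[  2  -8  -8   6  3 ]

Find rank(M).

2

Row reduce to echelon form.
R3 ← R3 + (2)·R1: [0, 12, 12, 0, 3]
R3 ← R3 − (3)·R2: [0, 0, 0, 0, 0]
Echelon form has 2 nonzero rows, so rank(M) = 2.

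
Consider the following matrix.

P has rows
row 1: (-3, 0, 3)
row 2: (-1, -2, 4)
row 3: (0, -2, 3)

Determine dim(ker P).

1

Row reduce to echelon form.
R2 ← R2 − (1/3)·R1: [0, -2, 3]
R3 ← R3 − R2: [0, 0, 0]
2 nonzero rows, so rank(P) = 2.
P has 3 columns; by rank–nullity, nullity = 3 − 2 = 1.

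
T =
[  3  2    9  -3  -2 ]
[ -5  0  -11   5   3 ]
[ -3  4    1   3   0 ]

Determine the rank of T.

3

Row reduce to echelon form.
R2 ← R2 + (5/3)·R1: [0, 10/3, 4, 0, -1/3]
R3 ← R3 + R1: [0, 6, 10, 0, -2]
R3 ← R3 − (9/5)·R2: [0, 0, 14/5, 0, -7/5]
Echelon form has 3 nonzero rows, so rank(T) = 3.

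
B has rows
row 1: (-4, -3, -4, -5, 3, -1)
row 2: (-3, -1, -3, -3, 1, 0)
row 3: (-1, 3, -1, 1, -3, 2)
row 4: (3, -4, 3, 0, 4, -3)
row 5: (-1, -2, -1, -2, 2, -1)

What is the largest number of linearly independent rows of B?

2

Row reduce to echelon form.
R2 ← R2 − (3/4)·R1: [0, 5/4, 0, 3/4, -5/4, 3/4]
R3 ← R3 − (1/4)·R1: [0, 15/4, 0, 9/4, -15/4, 9/4]
R4 ← R4 + (3/4)·R1: [0, -25/4, 0, -15/4, 25/4, -15/4]
R5 ← R5 − (1/4)·R1: [0, -5/4, 0, -3/4, 5/4, -3/4]
R3 ← R3 − (3)·R2: [0, 0, 0, 0, 0, 0]
R4 ← R4 + (5)·R2: [0, 0, 0, 0, 0, 0]
R5 ← R5 + R2: [0, 0, 0, 0, 0, 0]
Echelon form has 2 nonzero rows, so rank(B) = 2.
The rank gives the maximum number of linearly independent rows: 2.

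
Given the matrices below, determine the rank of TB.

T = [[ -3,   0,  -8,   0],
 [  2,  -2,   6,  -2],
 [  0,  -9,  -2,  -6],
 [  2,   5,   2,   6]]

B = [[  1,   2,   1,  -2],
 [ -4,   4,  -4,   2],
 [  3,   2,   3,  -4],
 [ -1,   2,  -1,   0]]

First compute TB:
[[-27, -22, -27,  38],
 [ 30,   4,  30, -32],
 [ 36, -52,  36, -10],
 [-18,  40, -18,  -2]]
Now row reduce the product.
R2 ← R2 + (10/9)·R1: [0, -184/9, 0, 92/9]
R3 ← R3 + (4/3)·R1: [0, -244/3, 0, 122/3]
R4 ← R4 − (2/3)·R1: [0, 164/3, 0, -82/3]
R3 ← R3 − (183/46)·R2: [0, 0, 0, 0]
R4 ← R4 + (123/46)·R2: [0, 0, 0, 0]
2 nonzero rows, so rank(TB) = 2.

2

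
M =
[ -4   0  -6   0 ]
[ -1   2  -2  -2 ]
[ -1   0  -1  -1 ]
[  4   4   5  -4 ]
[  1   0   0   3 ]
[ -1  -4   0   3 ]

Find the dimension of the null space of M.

Row reduce to echelon form.
R2 ← R2 − (1/4)·R1: [0, 2, -1/2, -2]
R3 ← R3 − (1/4)·R1: [0, 0, 1/2, -1]
R4 ← R4 + R1: [0, 4, -1, -4]
R5 ← R5 + (1/4)·R1: [0, 0, -3/2, 3]
R6 ← R6 − (1/4)·R1: [0, -4, 3/2, 3]
R4 ← R4 − (2)·R2: [0, 0, 0, 0]
R6 ← R6 + (2)·R2: [0, 0, 1/2, -1]
R5 ← R5 + (3)·R3: [0, 0, 0, 0]
R6 ← R6 − R3: [0, 0, 0, 0]
3 nonzero rows, so rank(M) = 3.
M has 4 columns; by rank–nullity, nullity = 4 − 3 = 1.

1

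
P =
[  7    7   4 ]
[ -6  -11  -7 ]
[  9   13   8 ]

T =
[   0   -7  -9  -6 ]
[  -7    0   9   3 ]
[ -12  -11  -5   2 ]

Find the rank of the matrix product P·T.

2

First compute PT:
[[-97, -93, -20, -13],
 [161, 119, -10, -11],
 [-187, -151,  -4,   1]]
Now row reduce the product.
R2 ← R2 + (161/97)·R1: [0, -3430/97, -4190/97, -3160/97]
R3 ← R3 − (187/97)·R1: [0, 2744/97, 3352/97, 2528/97]
R3 ← R3 + (4/5)·R2: [0, 0, 0, 0]
2 nonzero rows, so rank(PT) = 2.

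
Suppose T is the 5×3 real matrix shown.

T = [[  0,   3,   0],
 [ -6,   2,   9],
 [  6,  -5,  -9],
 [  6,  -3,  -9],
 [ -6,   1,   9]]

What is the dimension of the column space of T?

2

Row reduce to echelon form.
Swap R1 ↔ R2
R3 ← R3 + R1: [0, -3, 0]
R4 ← R4 + R1: [0, -1, 0]
R5 ← R5 − R1: [0, -1, 0]
R3 ← R3 + R2: [0, 0, 0]
R4 ← R4 + (1/3)·R2: [0, 0, 0]
R5 ← R5 + (1/3)·R2: [0, 0, 0]
Echelon form has 2 nonzero rows, so rank(T) = 2.
The column space has dimension equal to the rank: 2.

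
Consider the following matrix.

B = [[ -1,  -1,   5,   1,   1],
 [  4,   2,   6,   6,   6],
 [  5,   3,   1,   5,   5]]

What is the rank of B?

2

Row reduce to echelon form.
R2 ← R2 + (4)·R1: [0, -2, 26, 10, 10]
R3 ← R3 + (5)·R1: [0, -2, 26, 10, 10]
R3 ← R3 − R2: [0, 0, 0, 0, 0]
Echelon form has 2 nonzero rows, so rank(B) = 2.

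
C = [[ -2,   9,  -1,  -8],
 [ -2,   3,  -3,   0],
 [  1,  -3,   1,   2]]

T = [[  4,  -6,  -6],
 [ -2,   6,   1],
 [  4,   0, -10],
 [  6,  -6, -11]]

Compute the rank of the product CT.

First compute CT:
[[-78, 114, 119],
 [-26,  30,  45],
 [ 26, -36, -41]]
Now row reduce the product.
R2 ← R2 − (1/3)·R1: [0, -8, 16/3]
R3 ← R3 + (1/3)·R1: [0, 2, -4/3]
R3 ← R3 + (1/4)·R2: [0, 0, 0]
2 nonzero rows, so rank(CT) = 2.

2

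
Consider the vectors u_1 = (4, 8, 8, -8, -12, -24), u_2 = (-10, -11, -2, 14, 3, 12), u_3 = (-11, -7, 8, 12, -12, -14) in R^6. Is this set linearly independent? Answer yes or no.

Form the matrix with these vectors as rows and row reduce.
R2 ← R2 + (5/2)·R1: [0, 9, 18, -6, -27, -48]
R3 ← R3 + (11/4)·R1: [0, 15, 30, -10, -45, -80]
R3 ← R3 − (5/3)·R2: [0, 0, 0, 0, 0, 0]
2 nonzero rows, so the 3 vectors span a space of dimension 2.
Since 2 < 3, the vectors are linearly dependent.

no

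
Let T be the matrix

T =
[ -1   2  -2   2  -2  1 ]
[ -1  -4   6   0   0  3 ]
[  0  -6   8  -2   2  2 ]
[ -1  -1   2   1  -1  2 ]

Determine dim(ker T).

Row reduce to echelon form.
R2 ← R2 − R1: [0, -6, 8, -2, 2, 2]
R4 ← R4 − R1: [0, -3, 4, -1, 1, 1]
R3 ← R3 − R2: [0, 0, 0, 0, 0, 0]
R4 ← R4 − (1/2)·R2: [0, 0, 0, 0, 0, 0]
2 nonzero rows, so rank(T) = 2.
T has 6 columns; by rank–nullity, nullity = 6 − 2 = 4.

4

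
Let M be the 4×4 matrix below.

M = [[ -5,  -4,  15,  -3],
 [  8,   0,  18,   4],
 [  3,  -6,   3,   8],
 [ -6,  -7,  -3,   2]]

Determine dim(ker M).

Row reduce to echelon form.
R2 ← R2 + (8/5)·R1: [0, -32/5, 42, -4/5]
R3 ← R3 + (3/5)·R1: [0, -42/5, 12, 31/5]
R4 ← R4 − (6/5)·R1: [0, -11/5, -21, 28/5]
R3 ← R3 − (21/16)·R2: [0, 0, -345/8, 29/4]
R4 ← R4 − (11/32)·R2: [0, 0, -567/16, 47/8]
R4 ← R4 − (189/230)·R3: [0, 0, 0, -19/230]
4 nonzero rows, so rank(M) = 4.
M has 4 columns; by rank–nullity, nullity = 4 − 4 = 0.

0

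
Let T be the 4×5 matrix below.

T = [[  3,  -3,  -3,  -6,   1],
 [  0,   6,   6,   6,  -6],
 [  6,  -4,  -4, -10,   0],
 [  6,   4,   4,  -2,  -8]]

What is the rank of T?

Row reduce to echelon form.
R3 ← R3 − (2)·R1: [0, 2, 2, 2, -2]
R4 ← R4 − (2)·R1: [0, 10, 10, 10, -10]
R3 ← R3 − (1/3)·R2: [0, 0, 0, 0, 0]
R4 ← R4 − (5/3)·R2: [0, 0, 0, 0, 0]
Echelon form has 2 nonzero rows, so rank(T) = 2.

2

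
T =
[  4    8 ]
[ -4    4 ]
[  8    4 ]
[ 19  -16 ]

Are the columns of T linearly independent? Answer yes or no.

Row reduce T to echelon form.
R2 ← R2 + R1: [0, 12]
R3 ← R3 − (2)·R1: [0, -12]
R4 ← R4 − (19/4)·R1: [0, -54]
R3 ← R3 + R2: [0, 0]
R4 ← R4 + (9/2)·R2: [0, 0]
2 pivots among 2 columns.
Every column is a pivot column, so the columns are linearly independent.

yes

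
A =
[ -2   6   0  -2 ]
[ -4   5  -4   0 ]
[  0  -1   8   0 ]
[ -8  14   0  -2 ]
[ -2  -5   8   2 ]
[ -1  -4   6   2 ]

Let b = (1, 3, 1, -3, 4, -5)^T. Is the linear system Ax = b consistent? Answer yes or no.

Row reduce the augmented matrix [A | b].
R2 ← R2 − (2)·R1: [0, -7, -4, 4, 1]
R4 ← R4 − (4)·R1: [0, -10, 0, 6, -7]
R5 ← R5 − R1: [0, -11, 8, 4, 3]
R6 ← R6 − (1/2)·R1: [0, -7, 6, 3, -11/2]
R3 ← R3 − (1/7)·R2: [0, 0, 60/7, -4/7, 6/7]
R4 ← R4 − (10/7)·R2: [0, 0, 40/7, 2/7, -59/7]
R5 ← R5 − (11/7)·R2: [0, 0, 100/7, -16/7, 10/7]
R6 ← R6 − R2: [0, 0, 10, -1, -13/2]
R4 ← R4 − (2/3)·R3: [0, 0, 0, 2/3, -9]
R5 ← R5 − (5/3)·R3: [0, 0, 0, -4/3, 0]
R6 ← R6 − (7/6)·R3: [0, 0, 0, -1/3, -15/2]
R5 ← R5 + (2)·R4: [0, 0, 0, 0, -18]
R6 ← R6 + (1/2)·R4: [0, 0, 0, 0, -12]
R6 ← R6 − (2/3)·R5: [0, 0, 0, 0, 0]
The echelon form has 5 nonzero rows; the last pivot sits in the augmented column, so rank(A) = 4 but rank([A|b]) = 5.
Since the ranks differ, the system is inconsistent.

no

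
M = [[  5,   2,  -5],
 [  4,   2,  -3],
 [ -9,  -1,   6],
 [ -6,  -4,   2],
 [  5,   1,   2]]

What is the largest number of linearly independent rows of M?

Row reduce to echelon form.
R2 ← R2 − (4/5)·R1: [0, 2/5, 1]
R3 ← R3 + (9/5)·R1: [0, 13/5, -3]
R4 ← R4 + (6/5)·R1: [0, -8/5, -4]
R5 ← R5 − R1: [0, -1, 7]
R3 ← R3 − (13/2)·R2: [0, 0, -19/2]
R4 ← R4 + (4)·R2: [0, 0, 0]
R5 ← R5 + (5/2)·R2: [0, 0, 19/2]
R5 ← R5 + R3: [0, 0, 0]
Echelon form has 3 nonzero rows, so rank(M) = 3.
The rank gives the maximum number of linearly independent rows: 3.

3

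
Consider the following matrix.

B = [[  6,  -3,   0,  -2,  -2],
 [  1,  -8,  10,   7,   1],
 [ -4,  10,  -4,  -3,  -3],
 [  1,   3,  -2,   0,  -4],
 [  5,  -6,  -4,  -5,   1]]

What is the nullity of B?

Row reduce to echelon form.
R2 ← R2 − (1/6)·R1: [0, -15/2, 10, 22/3, 4/3]
R3 ← R3 + (2/3)·R1: [0, 8, -4, -13/3, -13/3]
R4 ← R4 − (1/6)·R1: [0, 7/2, -2, 1/3, -11/3]
R5 ← R5 − (5/6)·R1: [0, -7/2, -4, -10/3, 8/3]
R3 ← R3 + (16/15)·R2: [0, 0, 20/3, 157/45, -131/45]
R4 ← R4 + (7/15)·R2: [0, 0, 8/3, 169/45, -137/45]
R5 ← R5 − (7/15)·R2: [0, 0, -26/3, -304/45, 92/45]
R4 ← R4 − (2/5)·R3: [0, 0, 0, 59/25, -47/25]
R5 ← R5 + (13/10)·R3: [0, 0, 0, -111/50, -87/50]
R5 ← R5 + (111/118)·R4: [0, 0, 0, 0, -207/59]
5 nonzero rows, so rank(B) = 5.
B has 5 columns; by rank–nullity, nullity = 5 − 5 = 0.

0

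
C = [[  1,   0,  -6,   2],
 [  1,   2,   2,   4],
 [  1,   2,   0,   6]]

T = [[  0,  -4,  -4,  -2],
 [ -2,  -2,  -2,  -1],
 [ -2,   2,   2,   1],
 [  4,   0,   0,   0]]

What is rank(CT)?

2

First compute CT:
[[ 20, -16, -16,  -8],
 [  8,  -4,  -4,  -2],
 [ 20,  -8,  -8,  -4]]
Now row reduce the product.
R2 ← R2 − (2/5)·R1: [0, 12/5, 12/5, 6/5]
R3 ← R3 − R1: [0, 8, 8, 4]
R3 ← R3 − (10/3)·R2: [0, 0, 0, 0]
2 nonzero rows, so rank(CT) = 2.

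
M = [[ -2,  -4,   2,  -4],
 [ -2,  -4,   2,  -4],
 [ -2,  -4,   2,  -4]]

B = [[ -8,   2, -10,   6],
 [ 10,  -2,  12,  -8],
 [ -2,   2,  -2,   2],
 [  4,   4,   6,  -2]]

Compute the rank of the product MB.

First compute MB:
[[-44,  -8, -56,  32],
 [-44,  -8, -56,  32],
 [-44,  -8, -56,  32]]
Now row reduce the product.
R2 ← R2 − R1: [0, 0, 0, 0]
R3 ← R3 − R1: [0, 0, 0, 0]
1 nonzero row, so rank(MB) = 1.

1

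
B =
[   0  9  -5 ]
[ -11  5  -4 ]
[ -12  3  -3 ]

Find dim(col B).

Row reduce to echelon form.
Swap R1 ↔ R2
R3 ← R3 − (12/11)·R1: [0, -27/11, 15/11]
R3 ← R3 + (3/11)·R2: [0, 0, 0]
Echelon form has 2 nonzero rows, so rank(B) = 2.
The column space has dimension equal to the rank: 2.

2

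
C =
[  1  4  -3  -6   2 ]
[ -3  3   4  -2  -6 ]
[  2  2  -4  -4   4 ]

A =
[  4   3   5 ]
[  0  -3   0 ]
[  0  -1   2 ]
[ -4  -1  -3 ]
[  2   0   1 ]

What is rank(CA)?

First compute CA:
[[ 32,   0,  19],
 [-16, -20,  -7],
 [ 32,   8,  18]]
Now row reduce the product.
R2 ← R2 + (1/2)·R1: [0, -20, 5/2]
R3 ← R3 − R1: [0, 8, -1]
R3 ← R3 + (2/5)·R2: [0, 0, 0]
2 nonzero rows, so rank(CA) = 2.

2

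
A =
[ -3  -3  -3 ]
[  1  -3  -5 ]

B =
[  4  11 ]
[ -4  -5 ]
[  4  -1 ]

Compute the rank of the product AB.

First compute AB:
[[-12, -15],
 [ -4,  31]]
Now row reduce the product.
R2 ← R2 − (1/3)·R1: [0, 36]
2 nonzero rows, so rank(AB) = 2.

2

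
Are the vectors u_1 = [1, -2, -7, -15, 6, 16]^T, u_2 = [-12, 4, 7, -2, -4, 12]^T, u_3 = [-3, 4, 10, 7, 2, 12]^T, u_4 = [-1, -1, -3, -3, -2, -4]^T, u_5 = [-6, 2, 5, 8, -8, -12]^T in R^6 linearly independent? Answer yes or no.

Form the matrix with these vectors as rows and row reduce.
R2 ← R2 + (12)·R1: [0, -20, -77, -182, 68, 204]
R3 ← R3 + (3)·R1: [0, -2, -11, -38, 20, 60]
R4 ← R4 + R1: [0, -3, -10, -18, 4, 12]
R5 ← R5 + (6)·R1: [0, -10, -37, -82, 28, 84]
R3 ← R3 − (1/10)·R2: [0, 0, -33/10, -99/5, 66/5, 198/5]
R4 ← R4 − (3/20)·R2: [0, 0, 31/20, 93/10, -31/5, -93/5]
R5 ← R5 − (1/2)·R2: [0, 0, 3/2, 9, -6, -18]
R4 ← R4 + (31/66)·R3: [0, 0, 0, 0, 0, 0]
R5 ← R5 + (5/11)·R3: [0, 0, 0, 0, 0, 0]
3 nonzero rows, so the 5 vectors span a space of dimension 3.
Since 3 < 5, the vectors are linearly dependent.

no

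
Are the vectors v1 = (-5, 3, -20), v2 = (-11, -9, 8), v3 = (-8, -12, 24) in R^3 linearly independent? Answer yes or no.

no

Form the matrix with these vectors as rows and row reduce.
R2 ← R2 − (11/5)·R1: [0, -78/5, 52]
R3 ← R3 − (8/5)·R1: [0, -84/5, 56]
R3 ← R3 − (14/13)·R2: [0, 0, 0]
2 nonzero rows, so the 3 vectors span a space of dimension 2.
Since 2 < 3, the vectors are linearly dependent.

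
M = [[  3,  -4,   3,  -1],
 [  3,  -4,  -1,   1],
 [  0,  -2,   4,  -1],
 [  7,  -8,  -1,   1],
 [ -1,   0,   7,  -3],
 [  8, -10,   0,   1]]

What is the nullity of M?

Row reduce to echelon form.
R2 ← R2 − R1: [0, 0, -4, 2]
R4 ← R4 − (7/3)·R1: [0, 4/3, -8, 10/3]
R5 ← R5 + (1/3)·R1: [0, -4/3, 8, -10/3]
R6 ← R6 − (8/3)·R1: [0, 2/3, -8, 11/3]
Swap R2 ↔ R3
R4 ← R4 + (2/3)·R2: [0, 0, -16/3, 8/3]
R5 ← R5 − (2/3)·R2: [0, 0, 16/3, -8/3]
R6 ← R6 + (1/3)·R2: [0, 0, -20/3, 10/3]
R4 ← R4 − (4/3)·R3: [0, 0, 0, 0]
R5 ← R5 + (4/3)·R3: [0, 0, 0, 0]
R6 ← R6 − (5/3)·R3: [0, 0, 0, 0]
3 nonzero rows, so rank(M) = 3.
M has 4 columns; by rank–nullity, nullity = 4 − 3 = 1.

1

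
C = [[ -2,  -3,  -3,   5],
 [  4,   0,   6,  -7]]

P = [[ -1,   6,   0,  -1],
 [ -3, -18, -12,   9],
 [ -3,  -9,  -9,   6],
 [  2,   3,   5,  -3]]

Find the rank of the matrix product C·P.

2

First compute CP:
[[ 30,  84,  88, -58],
 [-36, -51, -89,  53]]
Now row reduce the product.
R2 ← R2 + (6/5)·R1: [0, 249/5, 83/5, -83/5]
2 nonzero rows, so rank(CP) = 2.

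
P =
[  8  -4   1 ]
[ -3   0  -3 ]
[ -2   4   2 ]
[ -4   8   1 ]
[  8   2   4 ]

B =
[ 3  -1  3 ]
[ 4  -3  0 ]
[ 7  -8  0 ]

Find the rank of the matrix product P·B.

3

First compute PB:
[[ 15,  -4,  24],
 [-30,  27,  -9],
 [ 24, -26,  -6],
 [ 27, -28, -12],
 [ 60, -46,  24]]
Now row reduce the product.
R2 ← R2 + (2)·R1: [0, 19, 39]
R3 ← R3 − (8/5)·R1: [0, -98/5, -222/5]
R4 ← R4 − (9/5)·R1: [0, -104/5, -276/5]
R5 ← R5 − (4)·R1: [0, -30, -72]
R3 ← R3 + (98/95)·R2: [0, 0, -396/95]
R4 ← R4 + (104/95)·R2: [0, 0, -1188/95]
R5 ← R5 + (30/19)·R2: [0, 0, -198/19]
R4 ← R4 − (3)·R3: [0, 0, 0]
R5 ← R5 − (5/2)·R3: [0, 0, 0]
3 nonzero rows, so rank(PB) = 3.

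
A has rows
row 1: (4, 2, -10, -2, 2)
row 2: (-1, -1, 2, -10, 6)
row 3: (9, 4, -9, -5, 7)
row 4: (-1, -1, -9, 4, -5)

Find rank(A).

4

Row reduce to echelon form.
R2 ← R2 + (1/4)·R1: [0, -1/2, -1/2, -21/2, 13/2]
R3 ← R3 − (9/4)·R1: [0, -1/2, 27/2, -1/2, 5/2]
R4 ← R4 + (1/4)·R1: [0, -1/2, -23/2, 7/2, -9/2]
R3 ← R3 − R2: [0, 0, 14, 10, -4]
R4 ← R4 − R2: [0, 0, -11, 14, -11]
R4 ← R4 + (11/14)·R3: [0, 0, 0, 153/7, -99/7]
Echelon form has 4 nonzero rows, so rank(A) = 4.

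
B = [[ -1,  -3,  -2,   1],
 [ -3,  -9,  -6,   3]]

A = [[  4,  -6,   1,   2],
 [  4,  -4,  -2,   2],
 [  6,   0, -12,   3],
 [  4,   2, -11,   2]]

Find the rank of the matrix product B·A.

First compute BA:
[[-24,  20,  18, -12],
 [-72,  60,  54, -36]]
Now row reduce the product.
R2 ← R2 − (3)·R1: [0, 0, 0, 0]
1 nonzero row, so rank(BA) = 1.

1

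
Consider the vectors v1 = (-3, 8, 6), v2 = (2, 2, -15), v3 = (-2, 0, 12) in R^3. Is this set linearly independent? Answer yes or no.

no

Form the matrix with these vectors as rows and row reduce.
R2 ← R2 + (2/3)·R1: [0, 22/3, -11]
R3 ← R3 − (2/3)·R1: [0, -16/3, 8]
R3 ← R3 + (8/11)·R2: [0, 0, 0]
2 nonzero rows, so the 3 vectors span a space of dimension 2.
Since 2 < 3, the vectors are linearly dependent.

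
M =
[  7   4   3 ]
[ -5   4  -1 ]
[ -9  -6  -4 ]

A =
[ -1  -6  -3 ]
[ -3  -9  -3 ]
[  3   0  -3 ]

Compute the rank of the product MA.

2

First compute MA:
[[-10, -78, -42],
 [-10,  -6,   6],
 [ 15, 108,  57]]
Now row reduce the product.
R2 ← R2 − R1: [0, 72, 48]
R3 ← R3 + (3/2)·R1: [0, -9, -6]
R3 ← R3 + (1/8)·R2: [0, 0, 0]
2 nonzero rows, so rank(MA) = 2.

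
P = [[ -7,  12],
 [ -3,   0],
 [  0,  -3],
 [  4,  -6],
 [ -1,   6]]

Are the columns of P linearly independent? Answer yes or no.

Row reduce P to echelon form.
R2 ← R2 − (3/7)·R1: [0, -36/7]
R4 ← R4 + (4/7)·R1: [0, 6/7]
R5 ← R5 − (1/7)·R1: [0, 30/7]
R3 ← R3 − (7/12)·R2: [0, 0]
R4 ← R4 + (1/6)·R2: [0, 0]
R5 ← R5 + (5/6)·R2: [0, 0]
2 pivots among 2 columns.
Every column is a pivot column, so the columns are linearly independent.

yes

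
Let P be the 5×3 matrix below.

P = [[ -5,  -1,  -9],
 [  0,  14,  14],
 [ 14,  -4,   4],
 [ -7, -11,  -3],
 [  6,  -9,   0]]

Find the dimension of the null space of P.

Row reduce to echelon form.
R3 ← R3 + (14/5)·R1: [0, -34/5, -106/5]
R4 ← R4 − (7/5)·R1: [0, -48/5, 48/5]
R5 ← R5 + (6/5)·R1: [0, -51/5, -54/5]
R3 ← R3 + (17/35)·R2: [0, 0, -72/5]
R4 ← R4 + (24/35)·R2: [0, 0, 96/5]
R5 ← R5 + (51/70)·R2: [0, 0, -3/5]
R4 ← R4 + (4/3)·R3: [0, 0, 0]
R5 ← R5 − (1/24)·R3: [0, 0, 0]
3 nonzero rows, so rank(P) = 3.
P has 3 columns; by rank–nullity, nullity = 3 − 3 = 0.

0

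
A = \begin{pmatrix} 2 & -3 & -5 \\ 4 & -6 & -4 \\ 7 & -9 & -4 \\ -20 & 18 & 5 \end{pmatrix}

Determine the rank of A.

3

Row reduce to echelon form.
R2 ← R2 − (2)·R1: [0, 0, 6]
R3 ← R3 − (7/2)·R1: [0, 3/2, 27/2]
R4 ← R4 + (10)·R1: [0, -12, -45]
Swap R2 ↔ R3
R4 ← R4 + (8)·R2: [0, 0, 63]
R4 ← R4 − (21/2)·R3: [0, 0, 0]
Echelon form has 3 nonzero rows, so rank(A) = 3.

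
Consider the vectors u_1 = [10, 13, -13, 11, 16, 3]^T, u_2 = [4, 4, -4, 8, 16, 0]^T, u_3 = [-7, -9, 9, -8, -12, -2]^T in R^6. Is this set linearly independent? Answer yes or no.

Form the matrix with these vectors as rows and row reduce.
R2 ← R2 − (2/5)·R1: [0, -6/5, 6/5, 18/5, 48/5, -6/5]
R3 ← R3 + (7/10)·R1: [0, 1/10, -1/10, -3/10, -4/5, 1/10]
R3 ← R3 + (1/12)·R2: [0, 0, 0, 0, 0, 0]
2 nonzero rows, so the 3 vectors span a space of dimension 2.
Since 2 < 3, the vectors are linearly dependent.

no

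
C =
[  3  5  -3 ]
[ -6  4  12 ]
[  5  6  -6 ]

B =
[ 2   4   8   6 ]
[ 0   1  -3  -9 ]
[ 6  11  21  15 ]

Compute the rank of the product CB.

First compute CB:
[[-12, -16, -54, -72],
 [ 60, 112, 192, 108],
 [-26, -40, -104, -114]]
Now row reduce the product.
R2 ← R2 + (5)·R1: [0, 32, -78, -252]
R3 ← R3 − (13/6)·R1: [0, -16/3, 13, 42]
R3 ← R3 + (1/6)·R2: [0, 0, 0, 0]
2 nonzero rows, so rank(CB) = 2.

2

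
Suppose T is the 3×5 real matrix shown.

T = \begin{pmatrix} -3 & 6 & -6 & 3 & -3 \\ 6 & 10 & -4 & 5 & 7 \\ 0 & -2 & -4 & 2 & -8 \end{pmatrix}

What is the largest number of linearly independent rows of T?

3

Row reduce to echelon form.
R2 ← R2 + (2)·R1: [0, 22, -16, 11, 1]
R3 ← R3 + (1/11)·R2: [0, 0, -60/11, 3, -87/11]
Echelon form has 3 nonzero rows, so rank(T) = 3.
The rank gives the maximum number of linearly independent rows: 3.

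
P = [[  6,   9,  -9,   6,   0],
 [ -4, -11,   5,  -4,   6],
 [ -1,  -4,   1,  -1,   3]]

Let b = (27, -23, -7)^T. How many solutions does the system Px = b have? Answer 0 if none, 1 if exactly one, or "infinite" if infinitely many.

infinite

Row reduce the augmented matrix [P | b].
R2 ← R2 + (2/3)·R1: [0, -5, -1, 0, 6, -5]
R3 ← R3 + (1/6)·R1: [0, -5/2, -1/2, 0, 3, -5/2]
R3 ← R3 − (1/2)·R2: [0, 0, 0, 0, 0, 0]
The echelon form has 2 nonzero rows, and every pivot lies in the first 5 columns, so rank(P) = rank([P|b]) = 2.
The system is consistent.
rank = 2 < 5 unknowns, so there are infinitely many solutions.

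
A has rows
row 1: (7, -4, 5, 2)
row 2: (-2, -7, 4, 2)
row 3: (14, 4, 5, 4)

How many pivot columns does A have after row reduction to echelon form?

Row reduce to echelon form.
R2 ← R2 + (2/7)·R1: [0, -57/7, 38/7, 18/7]
R3 ← R3 − (2)·R1: [0, 12, -5, 0]
R3 ← R3 + (28/19)·R2: [0, 0, 3, 72/19]
Echelon form has 3 nonzero rows, so rank(A) = 3.
Each nonzero row contributes one pivot column: 3 pivot columns.

3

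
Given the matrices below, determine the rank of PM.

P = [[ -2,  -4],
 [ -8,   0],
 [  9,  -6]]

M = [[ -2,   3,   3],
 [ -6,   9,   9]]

1

First compute PM:
[[ 28, -42, -42],
 [ 16, -24, -24],
 [ 18, -27, -27]]
Now row reduce the product.
R2 ← R2 − (4/7)·R1: [0, 0, 0]
R3 ← R3 − (9/14)·R1: [0, 0, 0]
1 nonzero row, so rank(PM) = 1.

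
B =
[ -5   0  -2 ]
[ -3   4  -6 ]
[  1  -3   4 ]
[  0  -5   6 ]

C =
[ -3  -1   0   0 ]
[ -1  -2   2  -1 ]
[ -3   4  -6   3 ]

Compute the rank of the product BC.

2

First compute BC:
[[ 21,  -3,  12,  -6],
 [ 23, -29,  44, -22],
 [-12,  21, -30,  15],
 [-13,  34, -46,  23]]
Now row reduce the product.
R2 ← R2 − (23/21)·R1: [0, -180/7, 216/7, -108/7]
R3 ← R3 + (4/7)·R1: [0, 135/7, -162/7, 81/7]
R4 ← R4 + (13/21)·R1: [0, 225/7, -270/7, 135/7]
R3 ← R3 + (3/4)·R2: [0, 0, 0, 0]
R4 ← R4 + (5/4)·R2: [0, 0, 0, 0]
2 nonzero rows, so rank(BC) = 2.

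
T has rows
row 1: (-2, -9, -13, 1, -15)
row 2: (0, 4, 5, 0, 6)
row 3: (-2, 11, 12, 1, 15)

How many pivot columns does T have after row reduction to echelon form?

Row reduce to echelon form.
R3 ← R3 − R1: [0, 20, 25, 0, 30]
R3 ← R3 − (5)·R2: [0, 0, 0, 0, 0]
Echelon form has 2 nonzero rows, so rank(T) = 2.
Each nonzero row contributes one pivot column: 2 pivot columns.

2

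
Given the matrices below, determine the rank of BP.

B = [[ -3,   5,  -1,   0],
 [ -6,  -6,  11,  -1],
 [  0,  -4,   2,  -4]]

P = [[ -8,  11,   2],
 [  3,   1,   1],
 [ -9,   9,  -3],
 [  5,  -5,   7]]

3

First compute BP:
[[ 48, -37,   2],
 [-74,  32, -58],
 [-50,  34, -38]]
Now row reduce the product.
R2 ← R2 + (37/24)·R1: [0, -601/24, -659/12]
R3 ← R3 + (25/24)·R1: [0, -109/24, -431/12]
R3 ← R3 − (109/601)·R2: [0, 0, -15600/601]
3 nonzero rows, so rank(BP) = 3.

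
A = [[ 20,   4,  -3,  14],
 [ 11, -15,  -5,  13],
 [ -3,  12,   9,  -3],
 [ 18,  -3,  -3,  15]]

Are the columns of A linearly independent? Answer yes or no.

yes

Row reduce A to echelon form.
R2 ← R2 − (11/20)·R1: [0, -86/5, -67/20, 53/10]
R3 ← R3 + (3/20)·R1: [0, 63/5, 171/20, -9/10]
R4 ← R4 − (9/10)·R1: [0, -33/5, -3/10, 12/5]
R3 ← R3 + (63/86)·R2: [0, 0, 2097/344, 513/172]
R4 ← R4 − (33/86)·R2: [0, 0, 339/344, 63/172]
R4 ← R4 − (113/699)·R3: [0, 0, 0, -27/233]
4 pivots among 4 columns.
Every column is a pivot column, so the columns are linearly independent.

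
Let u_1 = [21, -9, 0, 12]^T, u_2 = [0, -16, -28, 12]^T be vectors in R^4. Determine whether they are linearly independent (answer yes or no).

Form the matrix with these vectors as rows and row reduce.
2 nonzero rows, so the 2 vectors span a space of dimension 2.
Since 2 = 2, the vectors are linearly independent.

yes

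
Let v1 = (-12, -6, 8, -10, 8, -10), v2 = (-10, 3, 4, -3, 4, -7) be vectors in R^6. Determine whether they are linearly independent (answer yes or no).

yes

Form the matrix with these vectors as rows and row reduce.
R2 ← R2 − (5/6)·R1: [0, 8, -8/3, 16/3, -8/3, 4/3]
2 nonzero rows, so the 2 vectors span a space of dimension 2.
Since 2 = 2, the vectors are linearly independent.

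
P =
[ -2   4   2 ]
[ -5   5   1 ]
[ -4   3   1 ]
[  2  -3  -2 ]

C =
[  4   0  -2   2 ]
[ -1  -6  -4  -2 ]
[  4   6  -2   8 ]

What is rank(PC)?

3

First compute PC:
[[ -4, -12, -16,   4],
 [-21, -24, -12, -12],
 [-15, -12,  -6,  -6],
 [  3,   6,  12,  -6]]
Now row reduce the product.
R2 ← R2 − (21/4)·R1: [0, 39, 72, -33]
R3 ← R3 − (15/4)·R1: [0, 33, 54, -21]
R4 ← R4 + (3/4)·R1: [0, -3, 0, -3]
R3 ← R3 − (11/13)·R2: [0, 0, -90/13, 90/13]
R4 ← R4 + (1/13)·R2: [0, 0, 72/13, -72/13]
R4 ← R4 + (4/5)·R3: [0, 0, 0, 0]
3 nonzero rows, so rank(PC) = 3.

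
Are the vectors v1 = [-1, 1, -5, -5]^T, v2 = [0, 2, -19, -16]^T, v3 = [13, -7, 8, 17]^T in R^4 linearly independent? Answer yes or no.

no

Form the matrix with these vectors as rows and row reduce.
R3 ← R3 + (13)·R1: [0, 6, -57, -48]
R3 ← R3 − (3)·R2: [0, 0, 0, 0]
2 nonzero rows, so the 3 vectors span a space of dimension 2.
Since 2 < 3, the vectors are linearly dependent.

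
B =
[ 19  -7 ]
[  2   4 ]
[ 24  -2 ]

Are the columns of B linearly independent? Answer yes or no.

Row reduce B to echelon form.
R2 ← R2 − (2/19)·R1: [0, 90/19]
R3 ← R3 − (24/19)·R1: [0, 130/19]
R3 ← R3 − (13/9)·R2: [0, 0]
2 pivots among 2 columns.
Every column is a pivot column, so the columns are linearly independent.

yes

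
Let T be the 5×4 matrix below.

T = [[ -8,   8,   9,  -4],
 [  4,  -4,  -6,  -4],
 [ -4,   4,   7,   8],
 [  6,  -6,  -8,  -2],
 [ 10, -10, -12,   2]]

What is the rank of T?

Row reduce to echelon form.
R2 ← R2 + (1/2)·R1: [0, 0, -3/2, -6]
R3 ← R3 − (1/2)·R1: [0, 0, 5/2, 10]
R4 ← R4 + (3/4)·R1: [0, 0, -5/4, -5]
R5 ← R5 + (5/4)·R1: [0, 0, -3/4, -3]
R3 ← R3 + (5/3)·R2: [0, 0, 0, 0]
R4 ← R4 − (5/6)·R2: [0, 0, 0, 0]
R5 ← R5 − (1/2)·R2: [0, 0, 0, 0]
Echelon form has 2 nonzero rows, so rank(T) = 2.

2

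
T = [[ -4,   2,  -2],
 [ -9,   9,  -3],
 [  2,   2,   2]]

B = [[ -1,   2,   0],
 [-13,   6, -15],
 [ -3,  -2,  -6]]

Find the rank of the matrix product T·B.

First compute TB:
[[-16,   8, -18],
 [-99,  42, -117],
 [-34,  12, -42]]
Now row reduce the product.
R2 ← R2 − (99/16)·R1: [0, -15/2, -45/8]
R3 ← R3 − (17/8)·R1: [0, -5, -15/4]
R3 ← R3 − (2/3)·R2: [0, 0, 0]
2 nonzero rows, so rank(TB) = 2.

2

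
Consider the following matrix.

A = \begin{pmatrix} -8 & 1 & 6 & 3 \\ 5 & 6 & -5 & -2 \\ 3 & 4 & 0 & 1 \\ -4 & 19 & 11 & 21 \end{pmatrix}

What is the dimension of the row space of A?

4

Row reduce to echelon form.
R2 ← R2 + (5/8)·R1: [0, 53/8, -5/4, -1/8]
R3 ← R3 + (3/8)·R1: [0, 35/8, 9/4, 17/8]
R4 ← R4 − (1/2)·R1: [0, 37/2, 8, 39/2]
R3 ← R3 − (35/53)·R2: [0, 0, 163/53, 117/53]
R4 ← R4 − (148/53)·R2: [0, 0, 609/53, 1052/53]
R4 ← R4 − (609/163)·R3: [0, 0, 0, 1891/163]
Echelon form has 4 nonzero rows, so rank(A) = 4.
The row space has dimension equal to the rank: 4.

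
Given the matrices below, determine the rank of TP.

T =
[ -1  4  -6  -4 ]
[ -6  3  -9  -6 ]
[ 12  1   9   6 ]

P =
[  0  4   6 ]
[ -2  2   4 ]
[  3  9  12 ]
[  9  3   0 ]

First compute TP:
[[-62, -62, -62],
 [-87, -117, -132],
 [ 79, 149, 184]]
Now row reduce the product.
R2 ← R2 − (87/62)·R1: [0, -30, -45]
R3 ← R3 + (79/62)·R1: [0, 70, 105]
R3 ← R3 + (7/3)·R2: [0, 0, 0]
2 nonzero rows, so rank(TP) = 2.

2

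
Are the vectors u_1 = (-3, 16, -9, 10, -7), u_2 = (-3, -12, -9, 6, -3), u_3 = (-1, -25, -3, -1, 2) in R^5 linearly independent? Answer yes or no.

no

Form the matrix with these vectors as rows and row reduce.
R2 ← R2 − R1: [0, -28, 0, -4, 4]
R3 ← R3 − (1/3)·R1: [0, -91/3, 0, -13/3, 13/3]
R3 ← R3 − (13/12)·R2: [0, 0, 0, 0, 0]
2 nonzero rows, so the 3 vectors span a space of dimension 2.
Since 2 < 3, the vectors are linearly dependent.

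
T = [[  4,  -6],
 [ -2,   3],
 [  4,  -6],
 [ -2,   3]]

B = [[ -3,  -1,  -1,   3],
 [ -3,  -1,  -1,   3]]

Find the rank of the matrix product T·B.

1

First compute TB:
[[  6,   2,   2,  -6],
 [ -3,  -1,  -1,   3],
 [  6,   2,   2,  -6],
 [ -3,  -1,  -1,   3]]
Now row reduce the product.
R2 ← R2 + (1/2)·R1: [0, 0, 0, 0]
R3 ← R3 − R1: [0, 0, 0, 0]
R4 ← R4 + (1/2)·R1: [0, 0, 0, 0]
1 nonzero row, so rank(TB) = 1.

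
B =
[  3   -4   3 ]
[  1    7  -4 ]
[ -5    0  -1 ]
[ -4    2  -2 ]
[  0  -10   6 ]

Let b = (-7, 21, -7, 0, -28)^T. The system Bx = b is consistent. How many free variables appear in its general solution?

Row reduce the augmented matrix [B | b].
R2 ← R2 − (1/3)·R1: [0, 25/3, -5, 70/3]
R3 ← R3 + (5/3)·R1: [0, -20/3, 4, -56/3]
R4 ← R4 + (4/3)·R1: [0, -10/3, 2, -28/3]
R3 ← R3 + (4/5)·R2: [0, 0, 0, 0]
R4 ← R4 + (2/5)·R2: [0, 0, 0, 0]
R5 ← R5 + (6/5)·R2: [0, 0, 0, 0]
The echelon form has 2 nonzero rows, and every pivot lies in the first 3 columns, so rank(B) = rank([B|b]) = 2.
The system is consistent.
Free variables = (unknowns) − (rank) = 3 − 2 = 1.

1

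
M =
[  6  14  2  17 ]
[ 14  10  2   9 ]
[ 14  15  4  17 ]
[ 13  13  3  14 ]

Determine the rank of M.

3

Row reduce to echelon form.
R2 ← R2 − (7/3)·R1: [0, -68/3, -8/3, -92/3]
R3 ← R3 − (7/3)·R1: [0, -53/3, -2/3, -68/3]
R4 ← R4 − (13/6)·R1: [0, -52/3, -4/3, -137/6]
R3 ← R3 − (53/68)·R2: [0, 0, 24/17, 21/17]
R4 ← R4 − (13/17)·R2: [0, 0, 12/17, 21/34]
R4 ← R4 − (1/2)·R3: [0, 0, 0, 0]
Echelon form has 3 nonzero rows, so rank(M) = 3.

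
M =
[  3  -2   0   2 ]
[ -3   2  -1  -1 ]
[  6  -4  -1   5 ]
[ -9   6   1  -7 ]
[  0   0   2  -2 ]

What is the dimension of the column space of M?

Row reduce to echelon form.
R2 ← R2 + R1: [0, 0, -1, 1]
R3 ← R3 − (2)·R1: [0, 0, -1, 1]
R4 ← R4 + (3)·R1: [0, 0, 1, -1]
R3 ← R3 − R2: [0, 0, 0, 0]
R4 ← R4 + R2: [0, 0, 0, 0]
R5 ← R5 + (2)·R2: [0, 0, 0, 0]
Echelon form has 2 nonzero rows, so rank(M) = 2.
The column space has dimension equal to the rank: 2.

2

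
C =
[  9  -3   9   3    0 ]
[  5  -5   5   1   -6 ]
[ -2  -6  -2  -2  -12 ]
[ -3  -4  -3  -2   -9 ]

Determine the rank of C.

2

Row reduce to echelon form.
R2 ← R2 − (5/9)·R1: [0, -10/3, 0, -2/3, -6]
R3 ← R3 + (2/9)·R1: [0, -20/3, 0, -4/3, -12]
R4 ← R4 + (1/3)·R1: [0, -5, 0, -1, -9]
R3 ← R3 − (2)·R2: [0, 0, 0, 0, 0]
R4 ← R4 − (3/2)·R2: [0, 0, 0, 0, 0]
Echelon form has 2 nonzero rows, so rank(C) = 2.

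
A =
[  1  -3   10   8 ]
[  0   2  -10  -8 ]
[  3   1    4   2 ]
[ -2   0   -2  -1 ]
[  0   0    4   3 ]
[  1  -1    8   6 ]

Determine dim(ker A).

Row reduce to echelon form.
R3 ← R3 − (3)·R1: [0, 10, -26, -22]
R4 ← R4 + (2)·R1: [0, -6, 18, 15]
R6 ← R6 − R1: [0, 2, -2, -2]
R3 ← R3 − (5)·R2: [0, 0, 24, 18]
R4 ← R4 + (3)·R2: [0, 0, -12, -9]
R6 ← R6 − R2: [0, 0, 8, 6]
R4 ← R4 + (1/2)·R3: [0, 0, 0, 0]
R5 ← R5 − (1/6)·R3: [0, 0, 0, 0]
R6 ← R6 − (1/3)·R3: [0, 0, 0, 0]
3 nonzero rows, so rank(A) = 3.
A has 4 columns; by rank–nullity, nullity = 4 − 3 = 1.

1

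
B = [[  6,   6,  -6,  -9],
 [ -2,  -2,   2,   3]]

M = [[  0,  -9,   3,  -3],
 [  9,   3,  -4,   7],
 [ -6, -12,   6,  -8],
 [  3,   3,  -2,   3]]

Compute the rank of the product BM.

1

First compute BM:
[[ 63,   9, -24,  45],
 [-21,  -3,   8, -15]]
Now row reduce the product.
R2 ← R2 + (1/3)·R1: [0, 0, 0, 0]
1 nonzero row, so rank(BM) = 1.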